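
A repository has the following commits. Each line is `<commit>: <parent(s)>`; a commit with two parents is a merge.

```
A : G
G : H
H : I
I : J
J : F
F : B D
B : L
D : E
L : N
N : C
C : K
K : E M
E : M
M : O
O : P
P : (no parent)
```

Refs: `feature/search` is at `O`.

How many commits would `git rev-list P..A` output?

Reachable from A: {A, B, C, D, E, F, G, H, I, J, K, L, M, N, O, P}.
Reachable from P: {P}.
In A's history but not P's: {A, B, C, D, E, F, G, H, I, J, K, L, M, N, O} — 15 commits.

15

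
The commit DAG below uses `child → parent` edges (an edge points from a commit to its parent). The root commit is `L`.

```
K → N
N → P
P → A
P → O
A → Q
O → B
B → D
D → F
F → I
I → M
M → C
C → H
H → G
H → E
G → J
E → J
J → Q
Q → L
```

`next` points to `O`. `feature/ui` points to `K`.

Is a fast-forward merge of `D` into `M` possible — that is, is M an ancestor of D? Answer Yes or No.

A fast-forward from M to D is possible iff M is an ancestor of D.
Ancestors of D: {C, D, E, F, G, H, I, J, L, M, Q}.
M is among them, so fast-forward is possible.

Yes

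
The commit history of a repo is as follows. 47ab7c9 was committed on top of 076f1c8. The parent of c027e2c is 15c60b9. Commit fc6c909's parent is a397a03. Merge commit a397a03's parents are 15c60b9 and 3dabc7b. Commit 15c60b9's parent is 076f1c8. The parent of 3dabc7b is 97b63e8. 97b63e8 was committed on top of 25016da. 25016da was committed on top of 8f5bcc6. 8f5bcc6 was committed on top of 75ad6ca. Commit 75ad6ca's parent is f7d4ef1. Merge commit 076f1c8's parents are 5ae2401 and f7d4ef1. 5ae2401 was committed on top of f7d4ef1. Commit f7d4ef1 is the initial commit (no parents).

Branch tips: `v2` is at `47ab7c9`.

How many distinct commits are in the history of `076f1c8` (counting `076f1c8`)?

3

Walking parent pointers from 076f1c8: reachable set = {076f1c8, 5ae2401, f7d4ef1}.
That is 3 commits.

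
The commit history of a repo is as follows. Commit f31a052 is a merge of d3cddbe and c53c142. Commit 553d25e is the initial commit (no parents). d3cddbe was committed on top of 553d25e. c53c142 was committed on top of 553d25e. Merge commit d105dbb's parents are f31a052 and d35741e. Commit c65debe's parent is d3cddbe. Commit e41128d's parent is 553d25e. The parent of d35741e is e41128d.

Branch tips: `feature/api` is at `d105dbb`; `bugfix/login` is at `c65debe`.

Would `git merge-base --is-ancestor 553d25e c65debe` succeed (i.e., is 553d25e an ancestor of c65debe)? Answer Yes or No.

Ancestors of c65debe (commits reachable by following parents): {553d25e, c65debe, d3cddbe}.
553d25e is in that set, so it is an ancestor of c65debe.

Yes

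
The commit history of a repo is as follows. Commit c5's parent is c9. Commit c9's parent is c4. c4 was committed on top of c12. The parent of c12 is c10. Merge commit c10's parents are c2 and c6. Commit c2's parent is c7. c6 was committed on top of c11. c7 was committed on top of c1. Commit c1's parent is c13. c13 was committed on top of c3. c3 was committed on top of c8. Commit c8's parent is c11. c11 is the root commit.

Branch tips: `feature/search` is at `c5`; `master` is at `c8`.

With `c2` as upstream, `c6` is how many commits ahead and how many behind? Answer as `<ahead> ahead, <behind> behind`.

Reachable from c6: {c11, c6}.
Reachable from c2: {c1, c11, c13, c2, c3, c7, c8}.
Only in c6's history (ahead): {c6} — 1.
Only in c2's history (behind): {c1, c13, c2, c3, c7, c8} — 6.

1 ahead, 6 behind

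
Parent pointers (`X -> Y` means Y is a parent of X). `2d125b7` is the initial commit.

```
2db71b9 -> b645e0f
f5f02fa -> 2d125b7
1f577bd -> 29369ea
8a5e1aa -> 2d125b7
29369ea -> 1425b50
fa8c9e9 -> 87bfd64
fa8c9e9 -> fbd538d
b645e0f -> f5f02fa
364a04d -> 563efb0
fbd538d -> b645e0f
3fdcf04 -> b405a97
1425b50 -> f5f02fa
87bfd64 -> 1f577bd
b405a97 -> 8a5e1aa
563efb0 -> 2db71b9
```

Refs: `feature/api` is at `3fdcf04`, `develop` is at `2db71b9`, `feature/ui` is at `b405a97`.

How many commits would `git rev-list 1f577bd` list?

5

Walking parent pointers from 1f577bd: reachable set = {1425b50, 1f577bd, 29369ea, 2d125b7, f5f02fa}.
That is 5 commits.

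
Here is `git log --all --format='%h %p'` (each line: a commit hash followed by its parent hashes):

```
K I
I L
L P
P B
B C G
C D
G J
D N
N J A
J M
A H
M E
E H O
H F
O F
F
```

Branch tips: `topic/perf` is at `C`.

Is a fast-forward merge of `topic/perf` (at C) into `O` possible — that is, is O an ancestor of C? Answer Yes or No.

Yes

A fast-forward from O to C is possible iff O is an ancestor of C.
Ancestors of C: {A, C, D, E, F, H, J, M, N, O}.
O is among them, so fast-forward is possible.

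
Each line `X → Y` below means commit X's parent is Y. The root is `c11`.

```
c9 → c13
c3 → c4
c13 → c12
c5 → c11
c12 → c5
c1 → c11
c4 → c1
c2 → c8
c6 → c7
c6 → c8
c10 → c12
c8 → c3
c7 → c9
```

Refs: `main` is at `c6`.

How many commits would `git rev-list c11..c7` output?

Reachable from c7: {c11, c12, c13, c5, c7, c9}.
Reachable from c11: {c11}.
In c7's history but not c11's: {c12, c13, c5, c7, c9} — 5 commits.

5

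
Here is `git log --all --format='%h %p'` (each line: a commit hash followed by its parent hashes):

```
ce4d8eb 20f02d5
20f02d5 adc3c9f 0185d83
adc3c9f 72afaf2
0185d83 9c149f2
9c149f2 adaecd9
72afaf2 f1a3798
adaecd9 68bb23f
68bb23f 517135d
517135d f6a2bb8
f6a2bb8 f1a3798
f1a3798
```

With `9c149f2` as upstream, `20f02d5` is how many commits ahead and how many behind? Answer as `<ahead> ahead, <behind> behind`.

Reachable from 20f02d5: {0185d83, 20f02d5, 517135d, 68bb23f, 72afaf2, 9c149f2, adaecd9, adc3c9f, f1a3798, f6a2bb8}.
Reachable from 9c149f2: {517135d, 68bb23f, 9c149f2, adaecd9, f1a3798, f6a2bb8}.
Only in 20f02d5's history (ahead): {0185d83, 20f02d5, 72afaf2, adc3c9f} — 4.
Only in 9c149f2's history (behind): {} — 0.

4 ahead, 0 behind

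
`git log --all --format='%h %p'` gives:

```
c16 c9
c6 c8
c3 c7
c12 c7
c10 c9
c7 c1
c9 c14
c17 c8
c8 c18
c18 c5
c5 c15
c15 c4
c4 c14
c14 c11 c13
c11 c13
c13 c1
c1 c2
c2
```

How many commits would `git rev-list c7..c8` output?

Reachable from c8: {c1, c11, c13, c14, c15, c18, c2, c4, c5, c8}.
Reachable from c7: {c1, c2, c7}.
In c8's history but not c7's: {c11, c13, c14, c15, c18, c4, c5, c8} — 8 commits.

8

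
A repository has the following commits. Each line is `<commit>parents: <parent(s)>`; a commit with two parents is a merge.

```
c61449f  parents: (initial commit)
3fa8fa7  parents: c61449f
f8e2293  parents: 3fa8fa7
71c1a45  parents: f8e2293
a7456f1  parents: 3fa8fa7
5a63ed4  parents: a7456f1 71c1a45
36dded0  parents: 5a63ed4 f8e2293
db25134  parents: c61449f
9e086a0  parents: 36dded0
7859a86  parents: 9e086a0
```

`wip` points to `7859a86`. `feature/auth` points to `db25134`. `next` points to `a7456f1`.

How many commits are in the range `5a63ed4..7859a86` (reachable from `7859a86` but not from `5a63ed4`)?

3

Reachable from 7859a86: {36dded0, 3fa8fa7, 5a63ed4, 71c1a45, 7859a86, 9e086a0, a7456f1, c61449f, f8e2293}.
Reachable from 5a63ed4: {3fa8fa7, 5a63ed4, 71c1a45, a7456f1, c61449f, f8e2293}.
In 7859a86's history but not 5a63ed4's: {36dded0, 7859a86, 9e086a0} — 3 commits.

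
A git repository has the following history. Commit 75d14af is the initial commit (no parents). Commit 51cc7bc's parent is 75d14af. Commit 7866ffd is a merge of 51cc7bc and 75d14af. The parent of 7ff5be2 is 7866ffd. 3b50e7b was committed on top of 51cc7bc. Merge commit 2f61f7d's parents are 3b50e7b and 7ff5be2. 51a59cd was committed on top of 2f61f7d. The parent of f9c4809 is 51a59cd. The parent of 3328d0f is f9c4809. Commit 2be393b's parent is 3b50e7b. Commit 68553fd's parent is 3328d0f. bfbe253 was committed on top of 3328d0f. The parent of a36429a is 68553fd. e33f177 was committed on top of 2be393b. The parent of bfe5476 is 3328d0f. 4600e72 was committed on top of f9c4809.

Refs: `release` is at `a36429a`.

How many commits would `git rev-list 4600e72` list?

9

Walking parent pointers from 4600e72: reachable set = {2f61f7d, 3b50e7b, 4600e72, 51a59cd, 51cc7bc, 75d14af, 7866ffd, 7ff5be2, f9c4809}.
That is 9 commits.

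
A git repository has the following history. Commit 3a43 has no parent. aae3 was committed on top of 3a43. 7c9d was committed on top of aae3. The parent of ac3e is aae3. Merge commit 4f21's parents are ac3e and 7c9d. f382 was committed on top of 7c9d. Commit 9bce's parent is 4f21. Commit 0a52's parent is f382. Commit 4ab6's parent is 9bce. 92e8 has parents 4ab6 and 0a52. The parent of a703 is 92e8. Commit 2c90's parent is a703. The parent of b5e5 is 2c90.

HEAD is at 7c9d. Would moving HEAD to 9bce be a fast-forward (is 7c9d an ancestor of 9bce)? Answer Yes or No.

Yes

A fast-forward from 7c9d to 9bce is possible iff 7c9d is an ancestor of 9bce.
Ancestors of 9bce: {3a43, 4f21, 7c9d, 9bce, aae3, ac3e}.
7c9d is among them, so fast-forward is possible.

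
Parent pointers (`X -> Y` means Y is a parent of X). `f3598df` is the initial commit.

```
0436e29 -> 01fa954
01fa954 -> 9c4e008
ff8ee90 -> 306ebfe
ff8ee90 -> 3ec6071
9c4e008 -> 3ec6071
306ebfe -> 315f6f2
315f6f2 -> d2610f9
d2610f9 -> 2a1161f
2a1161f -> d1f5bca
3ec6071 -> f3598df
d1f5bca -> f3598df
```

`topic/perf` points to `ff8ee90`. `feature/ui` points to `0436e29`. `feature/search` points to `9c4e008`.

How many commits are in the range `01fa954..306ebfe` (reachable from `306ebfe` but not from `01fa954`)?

Reachable from 306ebfe: {2a1161f, 306ebfe, 315f6f2, d1f5bca, d2610f9, f3598df}.
Reachable from 01fa954: {01fa954, 3ec6071, 9c4e008, f3598df}.
In 306ebfe's history but not 01fa954's: {2a1161f, 306ebfe, 315f6f2, d1f5bca, d2610f9} — 5 commits.

5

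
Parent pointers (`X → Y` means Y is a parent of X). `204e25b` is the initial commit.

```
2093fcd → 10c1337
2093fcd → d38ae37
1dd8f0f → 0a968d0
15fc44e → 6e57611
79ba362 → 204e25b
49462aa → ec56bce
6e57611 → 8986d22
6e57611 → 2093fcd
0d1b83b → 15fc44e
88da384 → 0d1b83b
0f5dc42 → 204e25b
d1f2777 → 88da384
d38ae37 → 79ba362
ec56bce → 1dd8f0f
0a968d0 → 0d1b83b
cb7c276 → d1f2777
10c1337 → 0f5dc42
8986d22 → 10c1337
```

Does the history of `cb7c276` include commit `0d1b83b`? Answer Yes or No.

Ancestors of cb7c276 (commits reachable by following parents): {0d1b83b, 0f5dc42, 10c1337, 15fc44e, 204e25b, 2093fcd, 6e57611, 79ba362, 88da384, 8986d22, cb7c276, d1f2777, d38ae37}.
0d1b83b is in that set, so it is an ancestor of cb7c276.

Yes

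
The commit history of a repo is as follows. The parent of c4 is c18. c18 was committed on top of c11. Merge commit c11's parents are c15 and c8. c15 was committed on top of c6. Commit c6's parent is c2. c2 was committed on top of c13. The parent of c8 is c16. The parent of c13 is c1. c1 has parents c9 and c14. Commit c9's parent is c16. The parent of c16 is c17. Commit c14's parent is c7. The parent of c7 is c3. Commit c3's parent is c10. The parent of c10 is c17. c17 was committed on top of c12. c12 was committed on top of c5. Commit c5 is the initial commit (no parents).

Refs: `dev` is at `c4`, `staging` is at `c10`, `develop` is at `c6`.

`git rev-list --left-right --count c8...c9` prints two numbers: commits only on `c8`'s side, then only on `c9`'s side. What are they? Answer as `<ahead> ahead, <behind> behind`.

Reachable from c8: {c12, c16, c17, c5, c8}.
Reachable from c9: {c12, c16, c17, c5, c9}.
Only in c8's history (ahead): {c8} — 1.
Only in c9's history (behind): {c9} — 1.

1 ahead, 1 behind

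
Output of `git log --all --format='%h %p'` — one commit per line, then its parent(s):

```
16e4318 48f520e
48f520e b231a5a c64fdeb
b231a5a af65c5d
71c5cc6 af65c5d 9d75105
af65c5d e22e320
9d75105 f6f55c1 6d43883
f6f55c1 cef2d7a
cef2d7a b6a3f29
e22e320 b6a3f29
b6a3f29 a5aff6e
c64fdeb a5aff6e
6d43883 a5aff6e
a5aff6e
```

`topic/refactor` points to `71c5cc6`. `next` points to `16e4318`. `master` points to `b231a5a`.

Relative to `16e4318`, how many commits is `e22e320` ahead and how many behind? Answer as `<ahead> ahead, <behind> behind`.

0 ahead, 5 behind

Reachable from e22e320: {a5aff6e, b6a3f29, e22e320}.
Reachable from 16e4318: {16e4318, 48f520e, a5aff6e, af65c5d, b231a5a, b6a3f29, c64fdeb, e22e320}.
Only in e22e320's history (ahead): {} — 0.
Only in 16e4318's history (behind): {16e4318, 48f520e, af65c5d, b231a5a, c64fdeb} — 5.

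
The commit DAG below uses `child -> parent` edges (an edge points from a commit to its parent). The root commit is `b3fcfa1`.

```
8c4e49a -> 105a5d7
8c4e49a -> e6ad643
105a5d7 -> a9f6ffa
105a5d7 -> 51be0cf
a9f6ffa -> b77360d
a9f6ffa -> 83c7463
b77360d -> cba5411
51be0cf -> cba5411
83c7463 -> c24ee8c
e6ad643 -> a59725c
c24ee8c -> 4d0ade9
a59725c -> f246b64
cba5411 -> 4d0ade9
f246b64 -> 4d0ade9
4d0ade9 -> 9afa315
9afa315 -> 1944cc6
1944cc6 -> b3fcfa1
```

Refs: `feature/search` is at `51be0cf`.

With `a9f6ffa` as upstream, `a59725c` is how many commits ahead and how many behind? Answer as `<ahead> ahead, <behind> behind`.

2 ahead, 5 behind

Reachable from a59725c: {1944cc6, 4d0ade9, 9afa315, a59725c, b3fcfa1, f246b64}.
Reachable from a9f6ffa: {1944cc6, 4d0ade9, 83c7463, 9afa315, a9f6ffa, b3fcfa1, b77360d, c24ee8c, cba5411}.
Only in a59725c's history (ahead): {a59725c, f246b64} — 2.
Only in a9f6ffa's history (behind): {83c7463, a9f6ffa, b77360d, c24ee8c, cba5411} — 5.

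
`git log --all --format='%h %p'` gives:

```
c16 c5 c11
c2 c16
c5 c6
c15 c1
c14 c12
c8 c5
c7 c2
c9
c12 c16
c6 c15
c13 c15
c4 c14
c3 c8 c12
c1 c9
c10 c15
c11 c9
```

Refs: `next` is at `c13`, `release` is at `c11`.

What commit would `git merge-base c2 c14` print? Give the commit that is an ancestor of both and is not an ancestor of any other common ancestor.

Ancestors of c2: {c1, c11, c15, c16, c2, c5, c6, c9}.
Ancestors of c14: {c1, c11, c12, c14, c15, c16, c5, c6, c9}.
Common ancestors: {c1, c11, c15, c16, c5, c6, c9}.
Among these, c16 is not an ancestor of any other common ancestor — it is the merge base.

c16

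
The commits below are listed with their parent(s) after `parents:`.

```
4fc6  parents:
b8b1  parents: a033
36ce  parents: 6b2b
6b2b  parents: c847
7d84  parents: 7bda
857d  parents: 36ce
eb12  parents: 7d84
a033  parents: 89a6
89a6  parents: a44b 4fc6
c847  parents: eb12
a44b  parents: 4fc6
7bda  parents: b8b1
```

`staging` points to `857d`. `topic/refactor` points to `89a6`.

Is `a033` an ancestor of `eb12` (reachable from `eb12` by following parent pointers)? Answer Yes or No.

Ancestors of eb12 (commits reachable by following parents): {4fc6, 7bda, 7d84, 89a6, a033, a44b, b8b1, eb12}.
a033 is in that set, so it is an ancestor of eb12.

Yes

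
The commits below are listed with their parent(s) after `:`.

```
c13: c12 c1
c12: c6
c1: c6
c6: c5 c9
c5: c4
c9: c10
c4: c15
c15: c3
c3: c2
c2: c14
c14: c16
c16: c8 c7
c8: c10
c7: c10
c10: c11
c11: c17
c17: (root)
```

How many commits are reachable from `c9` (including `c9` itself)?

Walking parent pointers from c9: reachable set = {c10, c11, c17, c9}.
That is 4 commits.

4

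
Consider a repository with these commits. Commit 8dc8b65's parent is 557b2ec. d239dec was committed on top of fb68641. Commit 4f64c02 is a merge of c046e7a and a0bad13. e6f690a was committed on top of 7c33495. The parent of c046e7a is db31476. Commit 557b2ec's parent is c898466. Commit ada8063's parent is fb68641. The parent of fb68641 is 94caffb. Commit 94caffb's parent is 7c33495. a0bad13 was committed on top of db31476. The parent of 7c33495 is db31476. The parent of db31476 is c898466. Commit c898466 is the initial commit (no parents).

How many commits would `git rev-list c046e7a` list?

Walking parent pointers from c046e7a: reachable set = {c046e7a, c898466, db31476}.
That is 3 commits.

3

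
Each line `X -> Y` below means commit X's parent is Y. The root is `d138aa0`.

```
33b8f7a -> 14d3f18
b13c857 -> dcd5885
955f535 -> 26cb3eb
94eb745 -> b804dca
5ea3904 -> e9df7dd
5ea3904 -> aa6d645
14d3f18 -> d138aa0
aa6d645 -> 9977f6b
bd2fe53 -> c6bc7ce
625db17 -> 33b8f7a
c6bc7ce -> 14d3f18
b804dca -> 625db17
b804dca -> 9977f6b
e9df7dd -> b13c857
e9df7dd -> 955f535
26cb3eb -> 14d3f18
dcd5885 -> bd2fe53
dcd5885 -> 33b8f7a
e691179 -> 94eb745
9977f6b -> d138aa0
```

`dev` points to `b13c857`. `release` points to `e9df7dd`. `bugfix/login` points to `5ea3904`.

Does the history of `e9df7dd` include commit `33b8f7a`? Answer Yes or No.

Yes

Ancestors of e9df7dd (commits reachable by following parents): {14d3f18, 26cb3eb, 33b8f7a, 955f535, b13c857, bd2fe53, c6bc7ce, d138aa0, dcd5885, e9df7dd}.
33b8f7a is in that set, so it is an ancestor of e9df7dd.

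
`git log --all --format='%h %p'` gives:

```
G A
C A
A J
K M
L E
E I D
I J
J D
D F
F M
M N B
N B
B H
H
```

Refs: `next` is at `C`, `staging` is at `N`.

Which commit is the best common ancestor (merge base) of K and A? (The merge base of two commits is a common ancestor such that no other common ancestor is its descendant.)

M

Ancestors of K: {B, H, K, M, N}.
Ancestors of A: {A, B, D, F, H, J, M, N}.
Common ancestors: {B, H, M, N}.
Among these, M is not an ancestor of any other common ancestor — it is the merge base.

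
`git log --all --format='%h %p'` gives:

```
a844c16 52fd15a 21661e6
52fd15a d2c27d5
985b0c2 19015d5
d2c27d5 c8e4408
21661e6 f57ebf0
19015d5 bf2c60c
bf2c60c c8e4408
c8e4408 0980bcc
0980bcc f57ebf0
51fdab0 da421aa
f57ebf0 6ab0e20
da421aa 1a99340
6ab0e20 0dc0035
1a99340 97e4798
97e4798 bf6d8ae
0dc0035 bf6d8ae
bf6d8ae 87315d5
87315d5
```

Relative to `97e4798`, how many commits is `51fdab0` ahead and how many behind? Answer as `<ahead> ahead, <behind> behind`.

Reachable from 51fdab0: {1a99340, 51fdab0, 87315d5, 97e4798, bf6d8ae, da421aa}.
Reachable from 97e4798: {87315d5, 97e4798, bf6d8ae}.
Only in 51fdab0's history (ahead): {1a99340, 51fdab0, da421aa} — 3.
Only in 97e4798's history (behind): {} — 0.

3 ahead, 0 behind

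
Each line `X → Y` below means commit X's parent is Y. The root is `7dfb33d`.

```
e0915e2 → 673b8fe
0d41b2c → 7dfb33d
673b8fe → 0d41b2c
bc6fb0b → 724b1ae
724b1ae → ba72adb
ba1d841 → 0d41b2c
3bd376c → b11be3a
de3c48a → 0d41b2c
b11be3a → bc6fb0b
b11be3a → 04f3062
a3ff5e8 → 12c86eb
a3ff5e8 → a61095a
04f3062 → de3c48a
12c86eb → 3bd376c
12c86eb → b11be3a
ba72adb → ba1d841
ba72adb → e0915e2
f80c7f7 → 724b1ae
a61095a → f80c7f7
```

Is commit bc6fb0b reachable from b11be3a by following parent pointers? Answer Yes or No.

Ancestors of b11be3a (commits reachable by following parents): {04f3062, 0d41b2c, 673b8fe, 724b1ae, 7dfb33d, b11be3a, ba1d841, ba72adb, bc6fb0b, de3c48a, e0915e2}.
bc6fb0b is in that set, so it is an ancestor of b11be3a.

Yes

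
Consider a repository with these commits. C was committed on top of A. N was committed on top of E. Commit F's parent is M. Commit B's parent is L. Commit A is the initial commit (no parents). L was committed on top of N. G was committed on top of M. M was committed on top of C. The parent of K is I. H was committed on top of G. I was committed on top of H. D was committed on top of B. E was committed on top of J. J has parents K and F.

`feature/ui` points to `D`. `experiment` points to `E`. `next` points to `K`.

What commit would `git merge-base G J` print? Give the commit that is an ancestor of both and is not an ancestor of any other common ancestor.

G

Ancestors of G: {A, C, G, M}.
Ancestors of J: {A, C, F, G, H, I, J, K, M}.
Common ancestors: {A, C, G, M}.
Among these, G is not an ancestor of any other common ancestor — it is the merge base.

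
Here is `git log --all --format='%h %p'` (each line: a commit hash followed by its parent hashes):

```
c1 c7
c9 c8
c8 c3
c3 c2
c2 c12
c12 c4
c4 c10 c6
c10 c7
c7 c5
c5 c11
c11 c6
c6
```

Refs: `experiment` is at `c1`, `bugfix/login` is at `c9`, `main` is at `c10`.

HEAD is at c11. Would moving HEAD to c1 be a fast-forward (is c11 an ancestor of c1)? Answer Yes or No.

A fast-forward from c11 to c1 is possible iff c11 is an ancestor of c1.
Ancestors of c1: {c1, c11, c5, c6, c7}.
c11 is among them, so fast-forward is possible.

Yes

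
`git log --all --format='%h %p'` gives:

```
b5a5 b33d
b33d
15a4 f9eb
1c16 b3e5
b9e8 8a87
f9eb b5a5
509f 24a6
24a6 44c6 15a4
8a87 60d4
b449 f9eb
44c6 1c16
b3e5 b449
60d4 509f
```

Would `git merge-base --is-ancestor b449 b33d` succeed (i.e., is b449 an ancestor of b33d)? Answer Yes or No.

Ancestors of b33d: {b33d}.
b449 is not in that set, so it is not an ancestor of b33d.

No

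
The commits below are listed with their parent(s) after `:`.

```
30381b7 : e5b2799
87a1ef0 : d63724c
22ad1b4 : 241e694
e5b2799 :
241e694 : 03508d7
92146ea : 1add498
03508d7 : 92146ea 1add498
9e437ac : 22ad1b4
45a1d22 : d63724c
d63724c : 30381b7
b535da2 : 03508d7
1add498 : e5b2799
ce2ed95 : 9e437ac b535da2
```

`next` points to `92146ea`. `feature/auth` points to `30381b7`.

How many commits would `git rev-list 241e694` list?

Walking parent pointers from 241e694: reachable set = {03508d7, 1add498, 241e694, 92146ea, e5b2799}.
That is 5 commits.

5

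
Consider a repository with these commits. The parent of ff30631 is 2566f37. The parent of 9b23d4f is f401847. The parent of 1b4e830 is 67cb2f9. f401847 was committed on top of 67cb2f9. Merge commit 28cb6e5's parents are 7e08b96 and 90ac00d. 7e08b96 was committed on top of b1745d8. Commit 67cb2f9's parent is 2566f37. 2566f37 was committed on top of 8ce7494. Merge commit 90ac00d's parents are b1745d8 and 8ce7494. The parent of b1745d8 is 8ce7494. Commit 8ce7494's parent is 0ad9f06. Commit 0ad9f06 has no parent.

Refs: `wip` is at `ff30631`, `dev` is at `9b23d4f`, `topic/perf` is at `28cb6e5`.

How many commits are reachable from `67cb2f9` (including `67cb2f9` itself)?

Walking parent pointers from 67cb2f9: reachable set = {0ad9f06, 2566f37, 67cb2f9, 8ce7494}.
That is 4 commits.

4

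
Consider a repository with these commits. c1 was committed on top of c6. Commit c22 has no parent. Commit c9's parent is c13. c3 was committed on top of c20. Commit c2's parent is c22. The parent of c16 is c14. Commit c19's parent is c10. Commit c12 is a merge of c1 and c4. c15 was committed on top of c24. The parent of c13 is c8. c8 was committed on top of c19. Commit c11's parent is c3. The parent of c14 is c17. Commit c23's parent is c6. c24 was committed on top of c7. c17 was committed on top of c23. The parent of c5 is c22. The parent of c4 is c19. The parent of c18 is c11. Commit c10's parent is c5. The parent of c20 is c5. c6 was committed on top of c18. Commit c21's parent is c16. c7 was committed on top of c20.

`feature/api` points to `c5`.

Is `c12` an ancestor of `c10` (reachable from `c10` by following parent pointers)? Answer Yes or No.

Ancestors of c10: {c10, c22, c5}.
c12 is not in that set, so it is not an ancestor of c10.

No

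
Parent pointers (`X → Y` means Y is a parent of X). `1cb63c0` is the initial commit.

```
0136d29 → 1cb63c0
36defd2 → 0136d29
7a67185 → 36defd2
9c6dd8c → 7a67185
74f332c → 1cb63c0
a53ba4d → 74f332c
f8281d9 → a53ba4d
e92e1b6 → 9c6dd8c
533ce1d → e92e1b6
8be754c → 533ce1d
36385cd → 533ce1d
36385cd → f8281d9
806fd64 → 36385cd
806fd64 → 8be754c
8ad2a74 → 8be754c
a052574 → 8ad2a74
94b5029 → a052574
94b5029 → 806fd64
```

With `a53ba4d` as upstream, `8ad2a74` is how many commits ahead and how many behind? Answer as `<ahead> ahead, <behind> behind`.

8 ahead, 2 behind

Reachable from 8ad2a74: {0136d29, 1cb63c0, 36defd2, 533ce1d, 7a67185, 8ad2a74, 8be754c, 9c6dd8c, e92e1b6}.
Reachable from a53ba4d: {1cb63c0, 74f332c, a53ba4d}.
Only in 8ad2a74's history (ahead): {0136d29, 36defd2, 533ce1d, 7a67185, 8ad2a74, 8be754c, 9c6dd8c, e92e1b6} — 8.
Only in a53ba4d's history (behind): {74f332c, a53ba4d} — 2.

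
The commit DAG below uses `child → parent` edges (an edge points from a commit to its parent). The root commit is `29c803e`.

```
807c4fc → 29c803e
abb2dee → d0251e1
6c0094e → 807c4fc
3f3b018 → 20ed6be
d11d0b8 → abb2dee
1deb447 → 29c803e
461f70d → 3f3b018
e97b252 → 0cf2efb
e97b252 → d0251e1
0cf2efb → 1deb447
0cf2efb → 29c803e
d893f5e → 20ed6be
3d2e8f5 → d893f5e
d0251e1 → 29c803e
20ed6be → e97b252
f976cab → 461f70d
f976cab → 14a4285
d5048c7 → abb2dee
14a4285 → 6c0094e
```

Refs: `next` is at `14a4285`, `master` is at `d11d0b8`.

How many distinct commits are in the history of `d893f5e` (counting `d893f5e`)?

7

Walking parent pointers from d893f5e: reachable set = {0cf2efb, 1deb447, 20ed6be, 29c803e, d0251e1, d893f5e, e97b252}.
That is 7 commits.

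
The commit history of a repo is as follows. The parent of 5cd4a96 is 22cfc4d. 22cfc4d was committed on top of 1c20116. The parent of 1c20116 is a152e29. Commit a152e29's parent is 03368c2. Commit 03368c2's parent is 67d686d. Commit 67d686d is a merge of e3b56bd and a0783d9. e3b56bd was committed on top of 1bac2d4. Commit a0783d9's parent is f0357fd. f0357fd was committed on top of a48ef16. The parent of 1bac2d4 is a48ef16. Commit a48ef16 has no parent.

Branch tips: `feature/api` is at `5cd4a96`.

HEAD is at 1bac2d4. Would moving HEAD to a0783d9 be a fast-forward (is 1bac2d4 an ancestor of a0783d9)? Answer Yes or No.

A fast-forward from 1bac2d4 to a0783d9 is possible iff 1bac2d4 is an ancestor of a0783d9.
Ancestors of a0783d9: {a0783d9, a48ef16, f0357fd}.
1bac2d4 is not among them, so fast-forward is not possible.

No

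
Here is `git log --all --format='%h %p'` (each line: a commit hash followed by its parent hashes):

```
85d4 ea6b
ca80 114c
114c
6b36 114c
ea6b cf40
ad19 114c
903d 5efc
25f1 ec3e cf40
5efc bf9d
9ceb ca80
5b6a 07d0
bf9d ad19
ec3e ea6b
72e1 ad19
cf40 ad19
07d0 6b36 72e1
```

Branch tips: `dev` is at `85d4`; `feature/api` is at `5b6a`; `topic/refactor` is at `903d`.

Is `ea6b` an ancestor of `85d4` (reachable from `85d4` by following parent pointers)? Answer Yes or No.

Yes

Ancestors of 85d4 (commits reachable by following parents): {114c, 85d4, ad19, cf40, ea6b}.
ea6b is in that set, so it is an ancestor of 85d4.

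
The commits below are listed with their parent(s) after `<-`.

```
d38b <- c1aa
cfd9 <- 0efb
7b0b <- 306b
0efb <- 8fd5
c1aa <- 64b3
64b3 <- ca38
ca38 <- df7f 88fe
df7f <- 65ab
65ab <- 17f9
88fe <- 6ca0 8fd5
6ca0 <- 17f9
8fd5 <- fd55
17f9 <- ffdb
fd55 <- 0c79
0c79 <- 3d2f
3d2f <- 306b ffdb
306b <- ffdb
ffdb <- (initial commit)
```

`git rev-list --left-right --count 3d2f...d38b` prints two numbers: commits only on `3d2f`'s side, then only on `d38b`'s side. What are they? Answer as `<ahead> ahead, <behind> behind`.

Reachable from 3d2f: {306b, 3d2f, ffdb}.
Reachable from d38b: {0c79, 17f9, 306b, 3d2f, 64b3, 65ab, 6ca0, 88fe, 8fd5, c1aa, ca38, d38b, df7f, fd55, ffdb}.
Only in 3d2f's history (ahead): {} — 0.
Only in d38b's history (behind): {0c79, 17f9, 64b3, 65ab, 6ca0, 88fe, 8fd5, c1aa, ca38, d38b, df7f, fd55} — 12.

0 ahead, 12 behind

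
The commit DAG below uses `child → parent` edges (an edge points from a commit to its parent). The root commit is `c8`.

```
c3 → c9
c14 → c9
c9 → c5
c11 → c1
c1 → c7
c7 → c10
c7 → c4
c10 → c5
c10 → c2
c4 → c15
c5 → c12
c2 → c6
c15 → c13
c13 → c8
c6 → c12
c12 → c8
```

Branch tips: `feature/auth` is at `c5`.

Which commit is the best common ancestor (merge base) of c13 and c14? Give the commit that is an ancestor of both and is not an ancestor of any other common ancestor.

c8

Ancestors of c13: {c13, c8}.
Ancestors of c14: {c12, c14, c5, c8, c9}.
Common ancestors: {c8}.
The only common ancestor is c8, so it is the merge base.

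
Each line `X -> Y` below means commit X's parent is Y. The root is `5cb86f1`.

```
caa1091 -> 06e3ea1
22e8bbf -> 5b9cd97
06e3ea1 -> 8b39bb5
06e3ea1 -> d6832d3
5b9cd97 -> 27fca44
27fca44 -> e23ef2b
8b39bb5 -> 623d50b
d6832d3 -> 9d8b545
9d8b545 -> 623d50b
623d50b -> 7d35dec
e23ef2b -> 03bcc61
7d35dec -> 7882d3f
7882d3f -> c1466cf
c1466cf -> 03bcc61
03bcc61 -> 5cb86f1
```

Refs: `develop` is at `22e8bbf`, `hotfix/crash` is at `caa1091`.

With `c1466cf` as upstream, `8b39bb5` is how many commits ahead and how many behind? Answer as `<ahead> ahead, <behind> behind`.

Reachable from 8b39bb5: {03bcc61, 5cb86f1, 623d50b, 7882d3f, 7d35dec, 8b39bb5, c1466cf}.
Reachable from c1466cf: {03bcc61, 5cb86f1, c1466cf}.
Only in 8b39bb5's history (ahead): {623d50b, 7882d3f, 7d35dec, 8b39bb5} — 4.
Only in c1466cf's history (behind): {} — 0.

4 ahead, 0 behind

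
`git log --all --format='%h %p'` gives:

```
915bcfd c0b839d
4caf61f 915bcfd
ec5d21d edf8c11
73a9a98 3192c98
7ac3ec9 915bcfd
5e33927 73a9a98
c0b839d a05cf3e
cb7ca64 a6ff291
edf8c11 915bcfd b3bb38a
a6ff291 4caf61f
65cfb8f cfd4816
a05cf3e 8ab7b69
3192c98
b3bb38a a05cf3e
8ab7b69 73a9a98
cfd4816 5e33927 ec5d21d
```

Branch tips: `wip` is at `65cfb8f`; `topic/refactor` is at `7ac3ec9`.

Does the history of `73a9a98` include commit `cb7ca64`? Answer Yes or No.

Ancestors of 73a9a98: {3192c98, 73a9a98}.
cb7ca64 is not in that set, so it is not an ancestor of 73a9a98.

No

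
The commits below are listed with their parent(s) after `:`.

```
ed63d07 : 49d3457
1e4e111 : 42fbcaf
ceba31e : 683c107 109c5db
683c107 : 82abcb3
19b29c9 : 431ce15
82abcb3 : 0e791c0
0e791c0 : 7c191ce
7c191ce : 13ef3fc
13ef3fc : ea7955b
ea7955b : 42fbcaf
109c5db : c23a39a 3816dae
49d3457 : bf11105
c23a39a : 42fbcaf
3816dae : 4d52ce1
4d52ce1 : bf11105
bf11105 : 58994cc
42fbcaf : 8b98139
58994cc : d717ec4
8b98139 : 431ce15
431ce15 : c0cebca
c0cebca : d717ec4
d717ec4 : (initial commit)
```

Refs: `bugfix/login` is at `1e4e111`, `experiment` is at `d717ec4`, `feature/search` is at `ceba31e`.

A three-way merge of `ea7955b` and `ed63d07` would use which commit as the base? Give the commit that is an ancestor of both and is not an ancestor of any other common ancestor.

d717ec4

Ancestors of ea7955b: {42fbcaf, 431ce15, 8b98139, c0cebca, d717ec4, ea7955b}.
Ancestors of ed63d07: {49d3457, 58994cc, bf11105, d717ec4, ed63d07}.
Common ancestors: {d717ec4}.
The only common ancestor is d717ec4, so it is the merge base.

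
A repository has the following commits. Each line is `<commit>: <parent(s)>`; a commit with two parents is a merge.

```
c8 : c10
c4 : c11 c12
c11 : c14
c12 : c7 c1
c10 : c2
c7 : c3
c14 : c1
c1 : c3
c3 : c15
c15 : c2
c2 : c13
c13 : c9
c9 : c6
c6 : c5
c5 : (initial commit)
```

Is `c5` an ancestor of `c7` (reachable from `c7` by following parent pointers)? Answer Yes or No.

Yes

Ancestors of c7 (commits reachable by following parents): {c13, c15, c2, c3, c5, c6, c7, c9}.
c5 is in that set, so it is an ancestor of c7.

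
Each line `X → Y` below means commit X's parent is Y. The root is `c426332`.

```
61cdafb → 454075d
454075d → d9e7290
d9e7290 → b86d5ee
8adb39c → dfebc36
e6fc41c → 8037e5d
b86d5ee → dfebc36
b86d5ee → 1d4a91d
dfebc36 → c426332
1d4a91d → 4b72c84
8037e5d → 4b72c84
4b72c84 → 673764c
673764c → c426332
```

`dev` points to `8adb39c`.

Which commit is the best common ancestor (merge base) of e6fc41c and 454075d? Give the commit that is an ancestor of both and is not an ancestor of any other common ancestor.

4b72c84

Ancestors of e6fc41c: {4b72c84, 673764c, 8037e5d, c426332, e6fc41c}.
Ancestors of 454075d: {1d4a91d, 454075d, 4b72c84, 673764c, b86d5ee, c426332, d9e7290, dfebc36}.
Common ancestors: {4b72c84, 673764c, c426332}.
Among these, 4b72c84 is not an ancestor of any other common ancestor — it is the merge base.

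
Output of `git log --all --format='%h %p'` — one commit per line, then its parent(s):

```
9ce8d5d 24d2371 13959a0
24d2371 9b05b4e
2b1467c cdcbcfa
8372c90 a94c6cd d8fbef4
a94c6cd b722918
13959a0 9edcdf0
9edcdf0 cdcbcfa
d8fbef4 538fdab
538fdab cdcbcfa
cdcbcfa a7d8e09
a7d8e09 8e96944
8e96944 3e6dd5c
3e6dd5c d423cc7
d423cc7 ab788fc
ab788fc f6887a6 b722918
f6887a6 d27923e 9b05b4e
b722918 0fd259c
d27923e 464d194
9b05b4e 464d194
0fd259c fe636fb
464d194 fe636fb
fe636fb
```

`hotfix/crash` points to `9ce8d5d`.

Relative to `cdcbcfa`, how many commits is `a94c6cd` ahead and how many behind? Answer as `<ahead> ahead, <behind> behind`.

Reachable from a94c6cd: {0fd259c, a94c6cd, b722918, fe636fb}.
Reachable from cdcbcfa: {0fd259c, 3e6dd5c, 464d194, 8e96944, 9b05b4e, a7d8e09, ab788fc, b722918, cdcbcfa, d27923e, d423cc7, f6887a6, fe636fb}.
Only in a94c6cd's history (ahead): {a94c6cd} — 1.
Only in cdcbcfa's history (behind): {3e6dd5c, 464d194, 8e96944, 9b05b4e, a7d8e09, ab788fc, cdcbcfa, d27923e, d423cc7, f6887a6} — 10.

1 ahead, 10 behind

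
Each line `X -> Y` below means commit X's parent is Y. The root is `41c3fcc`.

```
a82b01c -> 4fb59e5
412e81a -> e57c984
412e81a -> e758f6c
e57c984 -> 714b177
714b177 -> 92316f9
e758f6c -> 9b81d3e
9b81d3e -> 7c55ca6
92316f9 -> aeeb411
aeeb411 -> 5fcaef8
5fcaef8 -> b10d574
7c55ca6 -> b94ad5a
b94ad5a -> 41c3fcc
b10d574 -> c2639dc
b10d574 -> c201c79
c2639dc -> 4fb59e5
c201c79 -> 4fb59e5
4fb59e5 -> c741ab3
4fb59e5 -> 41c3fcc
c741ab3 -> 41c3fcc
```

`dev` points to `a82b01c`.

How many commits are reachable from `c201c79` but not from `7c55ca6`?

Reachable from c201c79: {41c3fcc, 4fb59e5, c201c79, c741ab3}.
Reachable from 7c55ca6: {41c3fcc, 7c55ca6, b94ad5a}.
In c201c79's history but not 7c55ca6's: {4fb59e5, c201c79, c741ab3} — 3 commits.

3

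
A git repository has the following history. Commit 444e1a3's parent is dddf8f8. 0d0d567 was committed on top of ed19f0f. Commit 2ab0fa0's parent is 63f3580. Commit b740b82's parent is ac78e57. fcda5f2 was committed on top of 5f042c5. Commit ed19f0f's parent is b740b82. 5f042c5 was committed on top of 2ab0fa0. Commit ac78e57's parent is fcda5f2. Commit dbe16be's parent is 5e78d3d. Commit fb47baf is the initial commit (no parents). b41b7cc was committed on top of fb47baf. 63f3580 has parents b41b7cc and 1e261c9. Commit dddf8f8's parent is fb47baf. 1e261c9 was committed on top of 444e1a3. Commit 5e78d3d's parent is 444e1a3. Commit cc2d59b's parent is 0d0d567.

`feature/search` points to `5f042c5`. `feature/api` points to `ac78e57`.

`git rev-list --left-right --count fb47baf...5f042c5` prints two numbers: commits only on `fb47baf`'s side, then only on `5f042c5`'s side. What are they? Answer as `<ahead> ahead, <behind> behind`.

Reachable from fb47baf: {fb47baf}.
Reachable from 5f042c5: {1e261c9, 2ab0fa0, 444e1a3, 5f042c5, 63f3580, b41b7cc, dddf8f8, fb47baf}.
Only in fb47baf's history (ahead): {} — 0.
Only in 5f042c5's history (behind): {1e261c9, 2ab0fa0, 444e1a3, 5f042c5, 63f3580, b41b7cc, dddf8f8} — 7.

0 ahead, 7 behind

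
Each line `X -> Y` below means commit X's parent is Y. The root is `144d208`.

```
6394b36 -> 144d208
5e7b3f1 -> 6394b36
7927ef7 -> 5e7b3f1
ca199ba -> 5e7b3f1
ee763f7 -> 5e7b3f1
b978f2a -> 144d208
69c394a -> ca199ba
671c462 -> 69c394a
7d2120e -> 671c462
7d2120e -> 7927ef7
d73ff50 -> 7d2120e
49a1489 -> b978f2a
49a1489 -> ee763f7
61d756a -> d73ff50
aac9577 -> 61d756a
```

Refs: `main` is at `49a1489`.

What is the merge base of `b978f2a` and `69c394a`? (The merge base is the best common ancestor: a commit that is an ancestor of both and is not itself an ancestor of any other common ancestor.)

144d208

Ancestors of b978f2a: {144d208, b978f2a}.
Ancestors of 69c394a: {144d208, 5e7b3f1, 6394b36, 69c394a, ca199ba}.
Common ancestors: {144d208}.
The only common ancestor is 144d208, so it is the merge base.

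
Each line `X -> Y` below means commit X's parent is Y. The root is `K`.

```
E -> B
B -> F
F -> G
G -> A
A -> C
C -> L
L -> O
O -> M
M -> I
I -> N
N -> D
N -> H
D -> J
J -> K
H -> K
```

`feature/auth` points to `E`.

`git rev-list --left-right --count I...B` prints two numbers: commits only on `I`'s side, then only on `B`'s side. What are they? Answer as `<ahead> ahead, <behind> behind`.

Reachable from I: {D, H, I, J, K, N}.
Reachable from B: {A, B, C, D, F, G, H, I, J, K, L, M, N, O}.
Only in I's history (ahead): {} — 0.
Only in B's history (behind): {A, B, C, F, G, L, M, O} — 8.

0 ahead, 8 behind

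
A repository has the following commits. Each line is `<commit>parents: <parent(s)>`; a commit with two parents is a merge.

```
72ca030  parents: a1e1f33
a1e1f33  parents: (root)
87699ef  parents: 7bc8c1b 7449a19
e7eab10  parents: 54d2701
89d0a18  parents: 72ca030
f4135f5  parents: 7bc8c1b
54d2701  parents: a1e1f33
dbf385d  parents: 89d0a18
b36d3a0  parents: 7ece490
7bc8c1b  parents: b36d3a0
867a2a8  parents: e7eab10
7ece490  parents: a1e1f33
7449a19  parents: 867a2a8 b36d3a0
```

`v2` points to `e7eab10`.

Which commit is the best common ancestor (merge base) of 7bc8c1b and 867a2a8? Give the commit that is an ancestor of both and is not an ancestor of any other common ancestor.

a1e1f33

Ancestors of 7bc8c1b: {7bc8c1b, 7ece490, a1e1f33, b36d3a0}.
Ancestors of 867a2a8: {54d2701, 867a2a8, a1e1f33, e7eab10}.
Common ancestors: {a1e1f33}.
The only common ancestor is a1e1f33, so it is the merge base.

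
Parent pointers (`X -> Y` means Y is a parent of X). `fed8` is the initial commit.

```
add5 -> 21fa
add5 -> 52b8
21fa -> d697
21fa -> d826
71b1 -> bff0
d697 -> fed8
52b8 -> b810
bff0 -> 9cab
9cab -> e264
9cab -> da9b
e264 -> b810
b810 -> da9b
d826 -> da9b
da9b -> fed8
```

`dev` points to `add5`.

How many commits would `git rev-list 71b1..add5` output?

Reachable from add5: {21fa, 52b8, add5, b810, d697, d826, da9b, fed8}.
Reachable from 71b1: {71b1, 9cab, b810, bff0, da9b, e264, fed8}.
In add5's history but not 71b1's: {21fa, 52b8, add5, d697, d826} — 5 commits.

5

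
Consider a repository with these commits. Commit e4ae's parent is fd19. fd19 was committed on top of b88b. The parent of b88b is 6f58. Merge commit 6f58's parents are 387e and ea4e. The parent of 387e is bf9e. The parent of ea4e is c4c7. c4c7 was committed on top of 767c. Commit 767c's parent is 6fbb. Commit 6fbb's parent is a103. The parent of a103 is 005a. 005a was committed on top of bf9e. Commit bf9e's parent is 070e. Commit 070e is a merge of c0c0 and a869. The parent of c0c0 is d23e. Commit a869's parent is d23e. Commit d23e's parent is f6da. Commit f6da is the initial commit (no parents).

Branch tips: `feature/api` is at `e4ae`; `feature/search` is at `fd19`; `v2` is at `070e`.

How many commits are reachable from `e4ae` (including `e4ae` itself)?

17

Walking parent pointers from e4ae: reachable set = {005a, 070e, 387e, 6f58, 6fbb, 767c, a103, a869, b88b, bf9e, c0c0, c4c7, d23e, e4ae, ea4e, f6da, fd19}.
That is 17 commits.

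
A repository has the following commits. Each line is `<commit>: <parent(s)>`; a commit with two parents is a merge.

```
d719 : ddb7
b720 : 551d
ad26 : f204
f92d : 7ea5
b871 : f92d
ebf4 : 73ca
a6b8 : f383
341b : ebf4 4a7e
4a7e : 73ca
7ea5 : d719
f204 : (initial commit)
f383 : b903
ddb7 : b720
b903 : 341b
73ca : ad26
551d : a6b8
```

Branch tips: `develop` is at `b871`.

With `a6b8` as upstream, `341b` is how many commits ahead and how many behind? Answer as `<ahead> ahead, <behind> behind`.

0 ahead, 3 behind

Reachable from 341b: {341b, 4a7e, 73ca, ad26, ebf4, f204}.
Reachable from a6b8: {341b, 4a7e, 73ca, a6b8, ad26, b903, ebf4, f204, f383}.
Only in 341b's history (ahead): {} — 0.
Only in a6b8's history (behind): {a6b8, b903, f383} — 3.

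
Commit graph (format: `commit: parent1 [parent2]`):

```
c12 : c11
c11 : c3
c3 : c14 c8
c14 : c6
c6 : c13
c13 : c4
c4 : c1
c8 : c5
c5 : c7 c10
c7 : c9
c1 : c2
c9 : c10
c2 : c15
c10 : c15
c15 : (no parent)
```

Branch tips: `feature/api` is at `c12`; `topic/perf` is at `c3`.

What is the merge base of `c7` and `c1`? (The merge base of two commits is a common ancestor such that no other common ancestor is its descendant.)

Ancestors of c7: {c10, c15, c7, c9}.
Ancestors of c1: {c1, c15, c2}.
Common ancestors: {c15}.
The only common ancestor is c15, so it is the merge base.

c15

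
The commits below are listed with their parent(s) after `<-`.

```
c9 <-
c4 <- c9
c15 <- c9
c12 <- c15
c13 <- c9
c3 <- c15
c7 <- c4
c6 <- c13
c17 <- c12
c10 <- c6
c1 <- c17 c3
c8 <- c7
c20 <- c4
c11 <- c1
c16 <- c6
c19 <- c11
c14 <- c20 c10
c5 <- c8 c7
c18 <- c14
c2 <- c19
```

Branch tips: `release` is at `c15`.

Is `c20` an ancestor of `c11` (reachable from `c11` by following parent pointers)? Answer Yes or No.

Ancestors of c11: {c1, c11, c12, c15, c17, c3, c9}.
c20 is not in that set, so it is not an ancestor of c11.

No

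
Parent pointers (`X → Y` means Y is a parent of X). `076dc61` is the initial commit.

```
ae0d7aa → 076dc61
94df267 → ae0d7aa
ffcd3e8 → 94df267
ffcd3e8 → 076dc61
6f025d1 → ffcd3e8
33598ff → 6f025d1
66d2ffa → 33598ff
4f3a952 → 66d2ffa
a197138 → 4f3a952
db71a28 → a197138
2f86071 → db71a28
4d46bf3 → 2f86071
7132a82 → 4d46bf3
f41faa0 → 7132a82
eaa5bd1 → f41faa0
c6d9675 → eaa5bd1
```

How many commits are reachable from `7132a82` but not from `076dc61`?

12

Reachable from 7132a82: {076dc61, 2f86071, 33598ff, 4d46bf3, 4f3a952, 66d2ffa, 6f025d1, 7132a82, 94df267, a197138, ae0d7aa, db71a28, ffcd3e8}.
Reachable from 076dc61: {076dc61}.
In 7132a82's history but not 076dc61's: {2f86071, 33598ff, 4d46bf3, 4f3a952, 66d2ffa, 6f025d1, 7132a82, 94df267, a197138, ae0d7aa, db71a28, ffcd3e8} — 12 commits.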